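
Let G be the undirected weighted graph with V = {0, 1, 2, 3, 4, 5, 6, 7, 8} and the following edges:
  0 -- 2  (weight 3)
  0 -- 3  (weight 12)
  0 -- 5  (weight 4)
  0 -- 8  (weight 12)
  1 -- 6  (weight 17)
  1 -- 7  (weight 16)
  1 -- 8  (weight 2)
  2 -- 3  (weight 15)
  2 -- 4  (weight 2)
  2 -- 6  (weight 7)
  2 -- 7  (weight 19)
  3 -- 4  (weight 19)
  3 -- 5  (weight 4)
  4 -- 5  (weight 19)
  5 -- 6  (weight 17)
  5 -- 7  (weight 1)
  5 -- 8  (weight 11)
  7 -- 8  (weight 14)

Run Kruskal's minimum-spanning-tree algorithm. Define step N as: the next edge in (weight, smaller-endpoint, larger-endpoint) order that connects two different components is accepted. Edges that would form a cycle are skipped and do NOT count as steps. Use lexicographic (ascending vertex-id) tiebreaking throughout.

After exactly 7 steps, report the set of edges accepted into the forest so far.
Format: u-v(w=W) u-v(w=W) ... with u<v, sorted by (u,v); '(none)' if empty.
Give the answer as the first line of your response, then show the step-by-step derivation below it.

0-2(w=3) 0-5(w=4) 1-8(w=2) 2-4(w=2) 2-6(w=7) 3-5(w=4) 5-7(w=1)

step 1: add edge 5-7 (w=1); MST = {5-7(w=1)}
step 2: add edge 1-8 (w=2); MST = {1-8(w=2) 5-7(w=1)}
step 3: add edge 2-4 (w=2); MST = {1-8(w=2) 2-4(w=2) 5-7(w=1)}
step 4: add edge 0-2 (w=3); MST = {0-2(w=3) 1-8(w=2) 2-4(w=2) 5-7(w=1)}
step 5: add edge 0-5 (w=4); MST = {0-2(w=3) 0-5(w=4) 1-8(w=2) 2-4(w=2) 5-7(w=1)}
step 6: add edge 3-5 (w=4); MST = {0-2(w=3) 0-5(w=4) 1-8(w=2) 2-4(w=2) 3-5(w=4) 5-7(w=1)}
step 7: add edge 2-6 (w=7); MST = {0-2(w=3) 0-5(w=4) 1-8(w=2) 2-4(w=2) 2-6(w=7) 3-5(w=4) 5-7(w=1)}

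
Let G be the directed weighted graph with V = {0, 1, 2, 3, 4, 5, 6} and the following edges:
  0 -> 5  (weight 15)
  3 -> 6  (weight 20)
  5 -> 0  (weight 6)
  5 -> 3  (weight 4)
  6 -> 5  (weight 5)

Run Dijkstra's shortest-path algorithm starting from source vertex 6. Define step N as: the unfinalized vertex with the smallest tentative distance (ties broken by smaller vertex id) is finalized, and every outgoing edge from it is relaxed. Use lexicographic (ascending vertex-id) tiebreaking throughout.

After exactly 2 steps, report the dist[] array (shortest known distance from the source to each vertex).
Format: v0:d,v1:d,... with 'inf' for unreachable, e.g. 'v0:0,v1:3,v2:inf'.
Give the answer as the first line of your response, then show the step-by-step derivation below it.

v0:11,v1:inf,v2:inf,v3:9,v4:inf,v5:5,v6:0

step 1: dist = v0:inf,v1:inf,v2:inf,v3:inf,v4:inf,v5:5,v6:0
step 2: dist = v0:11,v1:inf,v2:inf,v3:9,v4:inf,v5:5,v6:0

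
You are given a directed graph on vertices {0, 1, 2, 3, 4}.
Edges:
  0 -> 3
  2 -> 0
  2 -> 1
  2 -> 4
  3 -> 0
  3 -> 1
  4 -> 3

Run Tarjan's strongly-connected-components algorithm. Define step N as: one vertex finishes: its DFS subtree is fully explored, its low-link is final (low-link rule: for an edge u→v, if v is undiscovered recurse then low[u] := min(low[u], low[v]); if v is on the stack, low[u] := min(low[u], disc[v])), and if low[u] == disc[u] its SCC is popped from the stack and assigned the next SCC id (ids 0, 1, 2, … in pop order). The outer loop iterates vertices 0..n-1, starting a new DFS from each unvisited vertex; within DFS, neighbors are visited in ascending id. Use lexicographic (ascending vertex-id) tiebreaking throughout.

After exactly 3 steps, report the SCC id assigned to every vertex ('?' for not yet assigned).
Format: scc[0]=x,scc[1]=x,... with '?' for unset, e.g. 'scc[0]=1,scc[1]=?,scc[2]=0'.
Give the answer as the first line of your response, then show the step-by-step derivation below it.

scc[0]=1,scc[1]=0,scc[2]=?,scc[3]=1,scc[4]=?

step 1: low=(low[0]=0,low[1]=2,low[2]=?,low[3]=0,low[4]=?); scc=(scc[0]=?,scc[1]=0,scc[2]=?,scc[3]=?,scc[4]=?)
step 2: low=(low[0]=0,low[1]=2,low[2]=?,low[3]=0,low[4]=?); scc=(scc[0]=?,scc[1]=0,scc[2]=?,scc[3]=?,scc[4]=?)
step 3: low=(low[0]=0,low[1]=2,low[2]=?,low[3]=0,low[4]=?); scc=(scc[0]=1,scc[1]=0,scc[2]=?,scc[3]=1,scc[4]=?)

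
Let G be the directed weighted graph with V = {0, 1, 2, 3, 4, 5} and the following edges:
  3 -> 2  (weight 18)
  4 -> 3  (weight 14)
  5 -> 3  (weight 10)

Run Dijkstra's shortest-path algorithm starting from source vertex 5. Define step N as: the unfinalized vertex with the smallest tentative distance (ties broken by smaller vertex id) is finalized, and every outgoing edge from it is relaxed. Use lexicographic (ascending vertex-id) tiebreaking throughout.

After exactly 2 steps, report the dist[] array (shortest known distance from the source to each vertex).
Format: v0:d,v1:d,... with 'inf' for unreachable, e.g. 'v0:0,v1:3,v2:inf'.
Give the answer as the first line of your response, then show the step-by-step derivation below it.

v0:inf,v1:inf,v2:28,v3:10,v4:inf,v5:0

step 1: dist = v0:inf,v1:inf,v2:inf,v3:10,v4:inf,v5:0
step 2: dist = v0:inf,v1:inf,v2:28,v3:10,v4:inf,v5:0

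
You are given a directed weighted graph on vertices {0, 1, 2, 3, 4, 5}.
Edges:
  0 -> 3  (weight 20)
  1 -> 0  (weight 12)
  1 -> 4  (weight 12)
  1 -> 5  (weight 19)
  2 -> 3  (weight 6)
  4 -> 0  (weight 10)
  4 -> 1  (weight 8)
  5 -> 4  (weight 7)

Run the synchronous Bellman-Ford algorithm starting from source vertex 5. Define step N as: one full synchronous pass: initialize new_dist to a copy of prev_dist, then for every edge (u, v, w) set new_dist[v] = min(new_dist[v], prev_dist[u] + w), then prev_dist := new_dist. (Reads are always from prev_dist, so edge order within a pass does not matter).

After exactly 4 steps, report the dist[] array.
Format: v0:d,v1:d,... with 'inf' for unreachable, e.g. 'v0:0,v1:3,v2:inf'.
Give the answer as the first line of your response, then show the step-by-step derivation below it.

v0:17,v1:15,v2:inf,v3:37,v4:7,v5:0

step 1: dist = v0:inf,v1:inf,v2:inf,v3:inf,v4:7,v5:0
step 2: dist = v0:17,v1:15,v2:inf,v3:inf,v4:7,v5:0
step 3: dist = v0:17,v1:15,v2:inf,v3:37,v4:7,v5:0
step 4: dist = v0:17,v1:15,v2:inf,v3:37,v4:7,v5:0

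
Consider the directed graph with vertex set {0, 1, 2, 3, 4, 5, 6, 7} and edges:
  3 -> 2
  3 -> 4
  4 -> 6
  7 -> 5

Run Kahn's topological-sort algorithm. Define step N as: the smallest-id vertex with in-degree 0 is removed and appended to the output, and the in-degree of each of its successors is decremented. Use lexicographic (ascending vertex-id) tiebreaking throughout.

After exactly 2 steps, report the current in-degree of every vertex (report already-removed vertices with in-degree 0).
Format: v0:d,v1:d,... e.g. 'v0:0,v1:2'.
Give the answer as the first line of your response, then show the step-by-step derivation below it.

v0:0,v1:0,v2:1,v3:0,v4:1,v5:1,v6:1,v7:0

step 1: output 0; order=[0]; indeg=(0,0,1,0,1,1,1,0)
step 2: output 1; order=[0,1]; indeg=(0,0,1,0,1,1,1,0)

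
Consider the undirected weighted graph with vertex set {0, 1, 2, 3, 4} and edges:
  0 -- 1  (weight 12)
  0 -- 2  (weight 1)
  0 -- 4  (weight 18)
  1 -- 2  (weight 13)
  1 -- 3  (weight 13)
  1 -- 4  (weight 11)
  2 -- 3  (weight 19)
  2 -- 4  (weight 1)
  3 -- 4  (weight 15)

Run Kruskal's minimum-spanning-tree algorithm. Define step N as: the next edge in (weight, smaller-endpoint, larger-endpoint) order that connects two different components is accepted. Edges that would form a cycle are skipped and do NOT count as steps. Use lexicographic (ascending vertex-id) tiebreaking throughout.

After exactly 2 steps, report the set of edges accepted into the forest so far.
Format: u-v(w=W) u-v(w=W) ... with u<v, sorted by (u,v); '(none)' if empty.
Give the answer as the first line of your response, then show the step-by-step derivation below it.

0-2(w=1) 2-4(w=1)

step 1: add edge 0-2 (w=1); MST = {0-2(w=1)}
step 2: add edge 2-4 (w=1); MST = {0-2(w=1) 2-4(w=1)}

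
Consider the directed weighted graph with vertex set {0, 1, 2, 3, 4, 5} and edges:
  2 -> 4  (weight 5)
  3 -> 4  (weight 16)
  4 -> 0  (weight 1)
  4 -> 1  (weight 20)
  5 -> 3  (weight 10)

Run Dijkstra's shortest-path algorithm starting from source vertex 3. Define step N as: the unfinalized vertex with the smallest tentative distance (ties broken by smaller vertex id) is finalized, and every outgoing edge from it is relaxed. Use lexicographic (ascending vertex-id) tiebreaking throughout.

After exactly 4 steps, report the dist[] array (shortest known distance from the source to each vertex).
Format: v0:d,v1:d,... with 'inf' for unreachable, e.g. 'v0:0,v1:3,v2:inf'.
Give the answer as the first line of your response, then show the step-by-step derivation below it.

v0:17,v1:36,v2:inf,v3:0,v4:16,v5:inf

step 1: dist = v0:inf,v1:inf,v2:inf,v3:0,v4:16,v5:inf
step 2: dist = v0:17,v1:36,v2:inf,v3:0,v4:16,v5:inf
step 3: dist = v0:17,v1:36,v2:inf,v3:0,v4:16,v5:inf
step 4: dist = v0:17,v1:36,v2:inf,v3:0,v4:16,v5:inf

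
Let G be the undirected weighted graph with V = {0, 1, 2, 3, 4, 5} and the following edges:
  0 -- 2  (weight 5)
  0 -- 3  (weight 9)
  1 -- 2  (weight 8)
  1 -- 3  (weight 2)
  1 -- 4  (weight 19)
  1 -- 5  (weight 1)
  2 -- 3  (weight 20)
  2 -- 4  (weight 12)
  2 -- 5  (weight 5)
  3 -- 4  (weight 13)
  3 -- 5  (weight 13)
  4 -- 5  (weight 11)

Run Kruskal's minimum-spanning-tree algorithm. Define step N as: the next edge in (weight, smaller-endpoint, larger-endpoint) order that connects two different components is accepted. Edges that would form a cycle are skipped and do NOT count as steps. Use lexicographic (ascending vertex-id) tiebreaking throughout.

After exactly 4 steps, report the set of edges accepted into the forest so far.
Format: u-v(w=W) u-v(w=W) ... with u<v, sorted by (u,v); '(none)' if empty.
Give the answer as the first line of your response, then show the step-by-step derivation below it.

0-2(w=5) 1-3(w=2) 1-5(w=1) 2-5(w=5)

step 1: add edge 1-5 (w=1); MST = {1-5(w=1)}
step 2: add edge 1-3 (w=2); MST = {1-3(w=2) 1-5(w=1)}
step 3: add edge 0-2 (w=5); MST = {0-2(w=5) 1-3(w=2) 1-5(w=1)}
step 4: add edge 2-5 (w=5); MST = {0-2(w=5) 1-3(w=2) 1-5(w=1) 2-5(w=5)}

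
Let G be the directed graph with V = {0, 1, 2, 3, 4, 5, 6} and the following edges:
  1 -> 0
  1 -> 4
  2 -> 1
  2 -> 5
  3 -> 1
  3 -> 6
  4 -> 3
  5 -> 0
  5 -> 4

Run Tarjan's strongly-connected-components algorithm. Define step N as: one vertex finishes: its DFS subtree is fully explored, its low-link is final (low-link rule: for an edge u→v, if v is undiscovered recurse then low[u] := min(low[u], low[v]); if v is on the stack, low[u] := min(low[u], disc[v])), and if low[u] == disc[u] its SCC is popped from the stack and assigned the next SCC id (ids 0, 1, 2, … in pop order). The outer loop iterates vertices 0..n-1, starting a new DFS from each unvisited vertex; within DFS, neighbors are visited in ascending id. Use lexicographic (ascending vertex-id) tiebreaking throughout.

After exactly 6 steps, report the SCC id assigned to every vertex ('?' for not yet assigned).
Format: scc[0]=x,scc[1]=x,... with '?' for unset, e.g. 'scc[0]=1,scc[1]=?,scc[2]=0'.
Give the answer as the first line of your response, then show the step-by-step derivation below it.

scc[0]=0,scc[1]=2,scc[2]=?,scc[3]=2,scc[4]=2,scc[5]=3,scc[6]=1

step 1: low=(low[0]=0,low[1]=?,low[2]=?,low[3]=?,low[4]=?,low[5]=?,low[6]=?); scc=(scc[0]=0,scc[1]=?,scc[2]=?,scc[3]=?,scc[4]=?,scc[5]=?,scc[6]=?)
step 2: low=(low[0]=0,low[1]=1,low[2]=?,low[3]=1,low[4]=2,low[5]=?,low[6]=4); scc=(scc[0]=0,scc[1]=?,scc[2]=?,scc[3]=?,scc[4]=?,scc[5]=?,scc[6]=1)
step 3: low=(low[0]=0,low[1]=1,low[2]=?,low[3]=1,low[4]=2,low[5]=?,low[6]=4); scc=(scc[0]=0,scc[1]=?,scc[2]=?,scc[3]=?,scc[4]=?,scc[5]=?,scc[6]=1)
step 4: low=(low[0]=0,low[1]=1,low[2]=?,low[3]=1,low[4]=1,low[5]=?,low[6]=4); scc=(scc[0]=0,scc[1]=?,scc[2]=?,scc[3]=?,scc[4]=?,scc[5]=?,scc[6]=1)
step 5: low=(low[0]=0,low[1]=1,low[2]=?,low[3]=1,low[4]=1,low[5]=?,low[6]=4); scc=(scc[0]=0,scc[1]=2,scc[2]=?,scc[3]=2,scc[4]=2,scc[5]=?,scc[6]=1)
step 6: low=(low[0]=0,low[1]=1,low[2]=5,low[3]=1,low[4]=1,low[5]=6,low[6]=4); scc=(scc[0]=0,scc[1]=2,scc[2]=?,scc[3]=2,scc[4]=2,scc[5]=3,scc[6]=1)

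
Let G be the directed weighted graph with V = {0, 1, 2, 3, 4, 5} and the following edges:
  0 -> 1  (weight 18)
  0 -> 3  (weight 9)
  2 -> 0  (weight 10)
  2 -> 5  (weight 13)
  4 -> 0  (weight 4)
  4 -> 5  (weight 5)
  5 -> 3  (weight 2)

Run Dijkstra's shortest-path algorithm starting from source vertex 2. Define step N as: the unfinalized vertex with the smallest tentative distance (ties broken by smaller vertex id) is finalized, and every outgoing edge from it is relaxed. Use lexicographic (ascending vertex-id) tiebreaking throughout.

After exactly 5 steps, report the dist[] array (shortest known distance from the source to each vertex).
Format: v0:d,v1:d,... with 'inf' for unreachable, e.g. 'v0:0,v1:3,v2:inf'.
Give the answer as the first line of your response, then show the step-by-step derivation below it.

v0:10,v1:28,v2:0,v3:15,v4:inf,v5:13

step 1: dist = v0:10,v1:inf,v2:0,v3:inf,v4:inf,v5:13
step 2: dist = v0:10,v1:28,v2:0,v3:19,v4:inf,v5:13
step 3: dist = v0:10,v1:28,v2:0,v3:15,v4:inf,v5:13
step 4: dist = v0:10,v1:28,v2:0,v3:15,v4:inf,v5:13
step 5: dist = v0:10,v1:28,v2:0,v3:15,v4:inf,v5:13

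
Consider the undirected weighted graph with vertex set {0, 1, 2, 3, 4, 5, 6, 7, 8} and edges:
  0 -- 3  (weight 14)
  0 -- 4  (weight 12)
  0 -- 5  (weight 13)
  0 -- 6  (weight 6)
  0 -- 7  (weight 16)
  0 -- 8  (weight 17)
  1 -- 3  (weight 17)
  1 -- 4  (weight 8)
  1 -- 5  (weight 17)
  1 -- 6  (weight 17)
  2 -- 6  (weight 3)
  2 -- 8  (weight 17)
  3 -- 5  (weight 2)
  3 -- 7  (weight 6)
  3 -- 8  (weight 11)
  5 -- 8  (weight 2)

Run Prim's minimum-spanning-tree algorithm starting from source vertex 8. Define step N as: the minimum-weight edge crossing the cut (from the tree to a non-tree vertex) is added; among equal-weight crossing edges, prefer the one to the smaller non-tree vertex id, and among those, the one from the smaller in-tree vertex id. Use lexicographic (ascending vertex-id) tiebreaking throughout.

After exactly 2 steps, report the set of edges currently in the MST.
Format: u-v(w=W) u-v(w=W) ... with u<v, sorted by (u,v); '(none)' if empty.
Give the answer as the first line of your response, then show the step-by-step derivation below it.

3-5(w=2) 5-8(w=2)

step 1: add edge 5-8 (w=2); MST = {5-8(w=2)}
step 2: add edge 3-5 (w=2); MST = {3-5(w=2) 5-8(w=2)}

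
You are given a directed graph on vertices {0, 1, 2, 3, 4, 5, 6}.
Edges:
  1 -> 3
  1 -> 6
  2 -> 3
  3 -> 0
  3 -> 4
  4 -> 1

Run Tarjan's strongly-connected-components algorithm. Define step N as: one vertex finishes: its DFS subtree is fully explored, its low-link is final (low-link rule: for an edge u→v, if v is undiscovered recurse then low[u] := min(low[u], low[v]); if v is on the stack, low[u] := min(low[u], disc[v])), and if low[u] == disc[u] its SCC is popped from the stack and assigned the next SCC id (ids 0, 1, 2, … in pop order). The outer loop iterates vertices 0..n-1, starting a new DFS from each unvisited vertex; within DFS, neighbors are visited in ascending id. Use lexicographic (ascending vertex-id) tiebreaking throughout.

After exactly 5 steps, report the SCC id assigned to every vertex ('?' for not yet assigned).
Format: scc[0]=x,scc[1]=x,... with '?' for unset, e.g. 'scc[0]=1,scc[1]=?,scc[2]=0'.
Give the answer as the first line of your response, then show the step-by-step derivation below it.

scc[0]=0,scc[1]=2,scc[2]=?,scc[3]=2,scc[4]=2,scc[5]=?,scc[6]=1

step 1: low=(low[0]=0,low[1]=?,low[2]=?,low[3]=?,low[4]=?,low[5]=?,low[6]=?); scc=(scc[0]=0,scc[1]=?,scc[2]=?,scc[3]=?,scc[4]=?,scc[5]=?,scc[6]=?)
step 2: low=(low[0]=0,low[1]=1,low[2]=?,low[3]=2,low[4]=1,low[5]=?,low[6]=?); scc=(scc[0]=0,scc[1]=?,scc[2]=?,scc[3]=?,scc[4]=?,scc[5]=?,scc[6]=?)
step 3: low=(low[0]=0,low[1]=1,low[2]=?,low[3]=1,low[4]=1,low[5]=?,low[6]=?); scc=(scc[0]=0,scc[1]=?,scc[2]=?,scc[3]=?,scc[4]=?,scc[5]=?,scc[6]=?)
step 4: low=(low[0]=0,low[1]=1,low[2]=?,low[3]=1,low[4]=1,low[5]=?,low[6]=4); scc=(scc[0]=0,scc[1]=?,scc[2]=?,scc[3]=?,scc[4]=?,scc[5]=?,scc[6]=1)
step 5: low=(low[0]=0,low[1]=1,low[2]=?,low[3]=1,low[4]=1,low[5]=?,low[6]=4); scc=(scc[0]=0,scc[1]=2,scc[2]=?,scc[3]=2,scc[4]=2,scc[5]=?,scc[6]=1)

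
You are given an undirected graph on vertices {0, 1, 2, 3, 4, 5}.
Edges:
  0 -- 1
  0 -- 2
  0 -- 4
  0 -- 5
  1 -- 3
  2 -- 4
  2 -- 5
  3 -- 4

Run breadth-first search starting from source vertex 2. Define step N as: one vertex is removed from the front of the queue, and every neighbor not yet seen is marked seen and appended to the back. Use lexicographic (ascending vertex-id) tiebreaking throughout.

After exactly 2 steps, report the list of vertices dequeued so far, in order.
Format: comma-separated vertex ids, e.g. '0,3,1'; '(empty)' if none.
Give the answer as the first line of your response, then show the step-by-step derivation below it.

2,0

step 1: dequeue 2; queue=[0,4,5]; order=2
step 2: dequeue 0; queue=[4,5,1]; order=2,0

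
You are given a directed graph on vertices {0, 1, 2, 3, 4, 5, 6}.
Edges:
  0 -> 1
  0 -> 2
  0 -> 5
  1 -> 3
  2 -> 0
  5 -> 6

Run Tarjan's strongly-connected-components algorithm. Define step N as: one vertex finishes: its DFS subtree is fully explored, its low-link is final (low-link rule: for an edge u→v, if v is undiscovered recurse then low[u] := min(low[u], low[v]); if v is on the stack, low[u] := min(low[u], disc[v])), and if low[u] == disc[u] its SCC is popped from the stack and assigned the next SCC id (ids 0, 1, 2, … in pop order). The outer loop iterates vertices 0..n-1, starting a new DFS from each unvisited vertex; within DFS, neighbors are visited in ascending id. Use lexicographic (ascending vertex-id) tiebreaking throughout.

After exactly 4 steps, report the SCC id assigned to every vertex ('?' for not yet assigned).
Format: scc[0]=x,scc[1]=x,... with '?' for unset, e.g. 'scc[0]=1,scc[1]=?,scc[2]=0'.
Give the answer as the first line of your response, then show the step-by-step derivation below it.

scc[0]=?,scc[1]=1,scc[2]=?,scc[3]=0,scc[4]=?,scc[5]=?,scc[6]=2

step 1: low=(low[0]=0,low[1]=1,low[2]=?,low[3]=2,low[4]=?,low[5]=?,low[6]=?); scc=(scc[0]=?,scc[1]=?,scc[2]=?,scc[3]=0,scc[4]=?,scc[5]=?,scc[6]=?)
step 2: low=(low[0]=0,low[1]=1,low[2]=?,low[3]=2,low[4]=?,low[5]=?,low[6]=?); scc=(scc[0]=?,scc[1]=1,scc[2]=?,scc[3]=0,scc[4]=?,scc[5]=?,scc[6]=?)
step 3: low=(low[0]=0,low[1]=1,low[2]=0,low[3]=2,low[4]=?,low[5]=?,low[6]=?); scc=(scc[0]=?,scc[1]=1,scc[2]=?,scc[3]=0,scc[4]=?,scc[5]=?,scc[6]=?)
step 4: low=(low[0]=0,low[1]=1,low[2]=0,low[3]=2,low[4]=?,low[5]=4,low[6]=5); scc=(scc[0]=?,scc[1]=1,scc[2]=?,scc[3]=0,scc[4]=?,scc[5]=?,scc[6]=2)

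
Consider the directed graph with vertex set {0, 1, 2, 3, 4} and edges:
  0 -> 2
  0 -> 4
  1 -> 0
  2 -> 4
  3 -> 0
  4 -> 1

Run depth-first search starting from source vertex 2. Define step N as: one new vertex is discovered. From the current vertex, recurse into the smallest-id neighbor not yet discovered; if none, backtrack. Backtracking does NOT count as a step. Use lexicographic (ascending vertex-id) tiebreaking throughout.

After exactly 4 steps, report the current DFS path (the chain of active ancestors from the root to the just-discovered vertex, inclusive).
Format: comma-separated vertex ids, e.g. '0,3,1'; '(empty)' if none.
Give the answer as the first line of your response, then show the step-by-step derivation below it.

2,4,1,0

step 1: discover 2; path=2; order=2
step 2: discover 4; path=2>4; order=2,4
step 3: discover 1; path=2>4>1; order=2,4,1
step 4: discover 0; path=2>4>1>0; order=2,4,1,0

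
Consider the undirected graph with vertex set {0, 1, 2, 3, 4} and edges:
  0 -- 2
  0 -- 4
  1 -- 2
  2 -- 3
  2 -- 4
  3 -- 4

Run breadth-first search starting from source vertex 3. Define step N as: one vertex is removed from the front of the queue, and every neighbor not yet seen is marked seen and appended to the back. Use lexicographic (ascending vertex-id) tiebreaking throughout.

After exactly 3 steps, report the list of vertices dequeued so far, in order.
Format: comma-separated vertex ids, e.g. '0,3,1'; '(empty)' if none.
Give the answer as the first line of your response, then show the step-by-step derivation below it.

3,2,4

step 1: dequeue 3; queue=[2,4]; order=3
step 2: dequeue 2; queue=[4,0,1]; order=3,2
step 3: dequeue 4; queue=[0,1]; order=3,2,4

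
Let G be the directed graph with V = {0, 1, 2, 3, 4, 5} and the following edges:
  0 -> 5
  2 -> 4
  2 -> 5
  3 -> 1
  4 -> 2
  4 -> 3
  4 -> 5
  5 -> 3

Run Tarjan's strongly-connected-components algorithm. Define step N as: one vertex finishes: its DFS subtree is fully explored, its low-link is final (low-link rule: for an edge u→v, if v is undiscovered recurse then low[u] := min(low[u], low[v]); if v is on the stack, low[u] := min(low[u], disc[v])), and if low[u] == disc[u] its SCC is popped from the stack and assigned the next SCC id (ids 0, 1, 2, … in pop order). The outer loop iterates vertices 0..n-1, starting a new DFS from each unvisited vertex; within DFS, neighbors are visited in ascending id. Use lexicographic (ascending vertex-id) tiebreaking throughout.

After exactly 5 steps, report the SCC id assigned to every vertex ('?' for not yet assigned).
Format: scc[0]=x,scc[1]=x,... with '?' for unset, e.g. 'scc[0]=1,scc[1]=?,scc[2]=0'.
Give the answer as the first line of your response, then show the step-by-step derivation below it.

scc[0]=3,scc[1]=0,scc[2]=?,scc[3]=1,scc[4]=?,scc[5]=2

step 1: low=(low[0]=0,low[1]=3,low[2]=?,low[3]=2,low[4]=?,low[5]=1); scc=(scc[0]=?,scc[1]=0,scc[2]=?,scc[3]=?,scc[4]=?,scc[5]=?)
step 2: low=(low[0]=0,low[1]=3,low[2]=?,low[3]=2,low[4]=?,low[5]=1); scc=(scc[0]=?,scc[1]=0,scc[2]=?,scc[3]=1,scc[4]=?,scc[5]=?)
step 3: low=(low[0]=0,low[1]=3,low[2]=?,low[3]=2,low[4]=?,low[5]=1); scc=(scc[0]=?,scc[1]=0,scc[2]=?,scc[3]=1,scc[4]=?,scc[5]=2)
step 4: low=(low[0]=0,low[1]=3,low[2]=?,low[3]=2,low[4]=?,low[5]=1); scc=(scc[0]=3,scc[1]=0,scc[2]=?,scc[3]=1,scc[4]=?,scc[5]=2)
step 5: low=(low[0]=0,low[1]=3,low[2]=4,low[3]=2,low[4]=4,low[5]=1); scc=(scc[0]=3,scc[1]=0,scc[2]=?,scc[3]=1,scc[4]=?,scc[5]=2)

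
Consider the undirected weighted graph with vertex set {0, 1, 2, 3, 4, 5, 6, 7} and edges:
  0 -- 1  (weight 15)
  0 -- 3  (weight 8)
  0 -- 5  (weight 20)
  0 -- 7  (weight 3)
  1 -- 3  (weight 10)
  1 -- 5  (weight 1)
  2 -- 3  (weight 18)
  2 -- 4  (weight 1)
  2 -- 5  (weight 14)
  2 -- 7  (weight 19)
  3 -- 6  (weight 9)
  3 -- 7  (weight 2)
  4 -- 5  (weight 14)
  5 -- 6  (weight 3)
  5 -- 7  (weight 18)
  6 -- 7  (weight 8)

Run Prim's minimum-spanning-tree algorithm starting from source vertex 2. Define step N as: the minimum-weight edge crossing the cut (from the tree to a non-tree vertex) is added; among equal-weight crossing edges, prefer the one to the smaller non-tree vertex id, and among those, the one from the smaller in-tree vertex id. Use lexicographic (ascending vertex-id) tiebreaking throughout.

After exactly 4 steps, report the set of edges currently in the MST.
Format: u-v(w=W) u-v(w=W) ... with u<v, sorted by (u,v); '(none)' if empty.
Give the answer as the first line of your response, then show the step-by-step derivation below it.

1-5(w=1) 2-4(w=1) 2-5(w=14) 5-6(w=3)

step 1: add edge 2-4 (w=1); MST = {2-4(w=1)}
step 2: add edge 2-5 (w=14); MST = {2-4(w=1) 2-5(w=14)}
step 3: add edge 1-5 (w=1); MST = {1-5(w=1) 2-4(w=1) 2-5(w=14)}
step 4: add edge 5-6 (w=3); MST = {1-5(w=1) 2-4(w=1) 2-5(w=14) 5-6(w=3)}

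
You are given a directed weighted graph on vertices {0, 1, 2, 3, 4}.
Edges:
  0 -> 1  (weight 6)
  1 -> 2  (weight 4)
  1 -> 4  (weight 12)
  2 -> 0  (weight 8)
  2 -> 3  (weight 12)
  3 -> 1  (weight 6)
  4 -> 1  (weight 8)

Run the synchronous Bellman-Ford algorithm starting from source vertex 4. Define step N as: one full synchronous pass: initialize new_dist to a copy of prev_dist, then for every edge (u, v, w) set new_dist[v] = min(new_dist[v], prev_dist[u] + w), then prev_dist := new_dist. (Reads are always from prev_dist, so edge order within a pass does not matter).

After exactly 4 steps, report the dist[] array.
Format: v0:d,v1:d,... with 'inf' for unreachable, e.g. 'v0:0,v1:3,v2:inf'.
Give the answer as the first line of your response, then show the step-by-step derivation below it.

v0:20,v1:8,v2:12,v3:24,v4:0

step 1: dist = v0:inf,v1:8,v2:inf,v3:inf,v4:0
step 2: dist = v0:inf,v1:8,v2:12,v3:inf,v4:0
step 3: dist = v0:20,v1:8,v2:12,v3:24,v4:0
step 4: dist = v0:20,v1:8,v2:12,v3:24,v4:0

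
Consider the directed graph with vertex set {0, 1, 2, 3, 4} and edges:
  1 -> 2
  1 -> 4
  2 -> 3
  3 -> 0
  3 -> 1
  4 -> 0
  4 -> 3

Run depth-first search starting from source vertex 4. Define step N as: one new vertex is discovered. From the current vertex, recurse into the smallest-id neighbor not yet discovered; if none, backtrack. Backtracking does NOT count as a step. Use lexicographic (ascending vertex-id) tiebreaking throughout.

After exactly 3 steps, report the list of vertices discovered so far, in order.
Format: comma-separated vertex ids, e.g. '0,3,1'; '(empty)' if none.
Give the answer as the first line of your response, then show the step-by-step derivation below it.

4,0,3

step 1: discover 4; path=4; order=4
step 2: discover 0; path=4>0; order=4,0
step 3: discover 3; path=4>3; order=4,0,3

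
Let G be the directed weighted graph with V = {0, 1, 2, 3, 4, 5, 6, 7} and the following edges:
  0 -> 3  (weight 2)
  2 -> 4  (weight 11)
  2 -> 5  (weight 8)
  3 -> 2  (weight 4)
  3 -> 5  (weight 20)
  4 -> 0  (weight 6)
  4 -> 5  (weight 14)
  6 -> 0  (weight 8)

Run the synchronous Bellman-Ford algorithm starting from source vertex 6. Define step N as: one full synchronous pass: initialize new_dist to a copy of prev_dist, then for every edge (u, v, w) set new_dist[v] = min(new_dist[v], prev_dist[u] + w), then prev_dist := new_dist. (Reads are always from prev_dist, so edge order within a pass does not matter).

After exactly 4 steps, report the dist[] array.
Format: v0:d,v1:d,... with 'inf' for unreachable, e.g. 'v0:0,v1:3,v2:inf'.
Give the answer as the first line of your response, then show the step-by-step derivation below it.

v0:8,v1:inf,v2:14,v3:10,v4:25,v5:22,v6:0,v7:inf

step 1: dist = v0:8,v1:inf,v2:inf,v3:inf,v4:inf,v5:inf,v6:0,v7:inf
step 2: dist = v0:8,v1:inf,v2:inf,v3:10,v4:inf,v5:inf,v6:0,v7:inf
step 3: dist = v0:8,v1:inf,v2:14,v3:10,v4:inf,v5:30,v6:0,v7:inf
step 4: dist = v0:8,v1:inf,v2:14,v3:10,v4:25,v5:22,v6:0,v7:inf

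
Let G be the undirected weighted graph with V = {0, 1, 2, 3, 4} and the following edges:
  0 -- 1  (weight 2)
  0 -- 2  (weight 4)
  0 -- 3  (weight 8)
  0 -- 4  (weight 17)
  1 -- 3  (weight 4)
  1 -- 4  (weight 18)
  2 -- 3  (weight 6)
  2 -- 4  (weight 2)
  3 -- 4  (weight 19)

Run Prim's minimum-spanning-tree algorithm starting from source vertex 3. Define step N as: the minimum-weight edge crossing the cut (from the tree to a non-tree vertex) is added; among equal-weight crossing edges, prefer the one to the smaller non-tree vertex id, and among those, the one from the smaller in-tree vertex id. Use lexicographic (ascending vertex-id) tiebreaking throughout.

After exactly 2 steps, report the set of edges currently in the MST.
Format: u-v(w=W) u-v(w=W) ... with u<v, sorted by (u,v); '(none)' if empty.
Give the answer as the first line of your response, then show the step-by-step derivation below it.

0-1(w=2) 1-3(w=4)

step 1: add edge 1-3 (w=4); MST = {1-3(w=4)}
step 2: add edge 0-1 (w=2); MST = {0-1(w=2) 1-3(w=4)}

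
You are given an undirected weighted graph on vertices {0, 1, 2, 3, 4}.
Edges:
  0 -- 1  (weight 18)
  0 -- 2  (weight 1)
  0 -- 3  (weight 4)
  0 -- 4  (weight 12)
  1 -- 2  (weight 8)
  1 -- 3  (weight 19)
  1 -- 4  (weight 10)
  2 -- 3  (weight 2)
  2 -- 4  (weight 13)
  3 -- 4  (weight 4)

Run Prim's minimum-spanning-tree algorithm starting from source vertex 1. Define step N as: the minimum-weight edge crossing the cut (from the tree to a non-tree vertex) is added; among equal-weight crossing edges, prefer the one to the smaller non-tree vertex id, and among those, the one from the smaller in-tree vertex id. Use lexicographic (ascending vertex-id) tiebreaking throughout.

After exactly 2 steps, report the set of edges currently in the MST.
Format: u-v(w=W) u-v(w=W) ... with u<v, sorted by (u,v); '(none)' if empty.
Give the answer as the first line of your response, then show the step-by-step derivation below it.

0-2(w=1) 1-2(w=8)

step 1: add edge 1-2 (w=8); MST = {1-2(w=8)}
step 2: add edge 0-2 (w=1); MST = {0-2(w=1) 1-2(w=8)}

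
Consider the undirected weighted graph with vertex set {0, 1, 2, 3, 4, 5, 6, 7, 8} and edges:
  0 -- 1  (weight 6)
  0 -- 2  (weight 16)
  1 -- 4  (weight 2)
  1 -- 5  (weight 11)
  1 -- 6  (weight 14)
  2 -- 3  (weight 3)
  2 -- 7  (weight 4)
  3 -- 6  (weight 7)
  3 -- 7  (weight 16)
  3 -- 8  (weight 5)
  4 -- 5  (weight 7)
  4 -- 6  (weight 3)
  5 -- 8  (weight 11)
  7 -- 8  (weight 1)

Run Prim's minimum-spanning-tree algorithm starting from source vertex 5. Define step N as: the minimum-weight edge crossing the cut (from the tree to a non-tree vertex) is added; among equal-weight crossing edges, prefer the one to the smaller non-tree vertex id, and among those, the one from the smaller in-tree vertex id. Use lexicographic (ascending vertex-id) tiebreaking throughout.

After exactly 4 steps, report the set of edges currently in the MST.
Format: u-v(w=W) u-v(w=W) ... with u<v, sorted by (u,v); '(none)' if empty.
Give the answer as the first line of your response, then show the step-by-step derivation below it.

0-1(w=6) 1-4(w=2) 4-5(w=7) 4-6(w=3)

step 1: add edge 4-5 (w=7); MST = {4-5(w=7)}
step 2: add edge 1-4 (w=2); MST = {1-4(w=2) 4-5(w=7)}
step 3: add edge 4-6 (w=3); MST = {1-4(w=2) 4-5(w=7) 4-6(w=3)}
step 4: add edge 0-1 (w=6); MST = {0-1(w=6) 1-4(w=2) 4-5(w=7) 4-6(w=3)}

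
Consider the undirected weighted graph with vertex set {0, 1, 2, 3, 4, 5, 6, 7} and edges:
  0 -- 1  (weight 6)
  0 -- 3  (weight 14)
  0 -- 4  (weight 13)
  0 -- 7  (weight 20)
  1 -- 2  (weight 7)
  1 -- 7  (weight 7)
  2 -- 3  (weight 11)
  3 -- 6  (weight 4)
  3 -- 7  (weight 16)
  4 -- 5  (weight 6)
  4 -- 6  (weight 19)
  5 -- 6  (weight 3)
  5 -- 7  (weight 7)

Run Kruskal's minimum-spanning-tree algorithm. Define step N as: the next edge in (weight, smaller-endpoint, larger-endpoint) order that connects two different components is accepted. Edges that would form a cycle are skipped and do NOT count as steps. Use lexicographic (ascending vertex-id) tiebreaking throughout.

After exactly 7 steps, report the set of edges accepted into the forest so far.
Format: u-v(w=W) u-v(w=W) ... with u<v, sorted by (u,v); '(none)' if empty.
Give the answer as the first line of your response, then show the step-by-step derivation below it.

0-1(w=6) 1-2(w=7) 1-7(w=7) 3-6(w=4) 4-5(w=6) 5-6(w=3) 5-7(w=7)

step 1: add edge 5-6 (w=3); MST = {5-6(w=3)}
step 2: add edge 3-6 (w=4); MST = {3-6(w=4) 5-6(w=3)}
step 3: add edge 0-1 (w=6); MST = {0-1(w=6) 3-6(w=4) 5-6(w=3)}
step 4: add edge 4-5 (w=6); MST = {0-1(w=6) 3-6(w=4) 4-5(w=6) 5-6(w=3)}
step 5: add edge 1-2 (w=7); MST = {0-1(w=6) 1-2(w=7) 3-6(w=4) 4-5(w=6) 5-6(w=3)}
step 6: add edge 1-7 (w=7); MST = {0-1(w=6) 1-2(w=7) 1-7(w=7) 3-6(w=4) 4-5(w=6) 5-6(w=3)}
step 7: add edge 5-7 (w=7); MST = {0-1(w=6) 1-2(w=7) 1-7(w=7) 3-6(w=4) 4-5(w=6) 5-6(w=3) 5-7(w=7)}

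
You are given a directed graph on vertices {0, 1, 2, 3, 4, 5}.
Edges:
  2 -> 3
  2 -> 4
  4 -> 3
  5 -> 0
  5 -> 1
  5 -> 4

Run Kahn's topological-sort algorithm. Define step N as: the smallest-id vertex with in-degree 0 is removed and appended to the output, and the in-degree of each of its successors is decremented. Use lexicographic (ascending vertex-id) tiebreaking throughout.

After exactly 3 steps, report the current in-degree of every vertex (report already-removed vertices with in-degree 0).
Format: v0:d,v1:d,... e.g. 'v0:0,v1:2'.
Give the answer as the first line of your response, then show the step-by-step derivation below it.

v0:0,v1:0,v2:0,v3:1,v4:0,v5:0

step 1: output 2; order=[2]; indeg=(1,1,0,1,1,0)
step 2: output 5; order=[2,5]; indeg=(0,0,0,1,0,0)
step 3: output 0; order=[2,5,0]; indeg=(0,0,0,1,0,0)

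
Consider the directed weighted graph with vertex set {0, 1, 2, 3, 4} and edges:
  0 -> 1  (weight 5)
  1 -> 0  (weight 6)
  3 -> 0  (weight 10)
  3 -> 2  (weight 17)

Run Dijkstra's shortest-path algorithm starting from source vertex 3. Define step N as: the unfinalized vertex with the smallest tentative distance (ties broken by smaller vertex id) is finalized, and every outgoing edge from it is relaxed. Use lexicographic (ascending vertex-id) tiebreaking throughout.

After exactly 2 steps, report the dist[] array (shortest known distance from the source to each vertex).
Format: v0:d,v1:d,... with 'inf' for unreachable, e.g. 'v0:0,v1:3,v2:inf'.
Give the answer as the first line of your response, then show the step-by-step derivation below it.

v0:10,v1:15,v2:17,v3:0,v4:inf

step 1: dist = v0:10,v1:inf,v2:17,v3:0,v4:inf
step 2: dist = v0:10,v1:15,v2:17,v3:0,v4:inf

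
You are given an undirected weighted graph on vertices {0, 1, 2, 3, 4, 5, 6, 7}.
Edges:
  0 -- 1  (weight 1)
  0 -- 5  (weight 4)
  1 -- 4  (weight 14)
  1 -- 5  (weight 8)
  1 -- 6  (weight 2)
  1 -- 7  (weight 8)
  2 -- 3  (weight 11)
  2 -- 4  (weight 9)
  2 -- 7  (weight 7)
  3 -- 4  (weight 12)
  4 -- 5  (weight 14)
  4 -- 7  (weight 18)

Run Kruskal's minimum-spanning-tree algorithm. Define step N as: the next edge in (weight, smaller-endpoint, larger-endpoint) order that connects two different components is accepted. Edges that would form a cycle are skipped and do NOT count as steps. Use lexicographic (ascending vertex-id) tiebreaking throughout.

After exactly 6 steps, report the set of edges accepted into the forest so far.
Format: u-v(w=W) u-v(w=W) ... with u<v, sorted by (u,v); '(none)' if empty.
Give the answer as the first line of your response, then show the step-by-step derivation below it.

0-1(w=1) 0-5(w=4) 1-6(w=2) 1-7(w=8) 2-4(w=9) 2-7(w=7)

step 1: add edge 0-1 (w=1); MST = {0-1(w=1)}
step 2: add edge 1-6 (w=2); MST = {0-1(w=1) 1-6(w=2)}
step 3: add edge 0-5 (w=4); MST = {0-1(w=1) 0-5(w=4) 1-6(w=2)}
step 4: add edge 2-7 (w=7); MST = {0-1(w=1) 0-5(w=4) 1-6(w=2) 2-7(w=7)}
step 5: add edge 1-7 (w=8); MST = {0-1(w=1) 0-5(w=4) 1-6(w=2) 1-7(w=8) 2-7(w=7)}
step 6: add edge 2-4 (w=9); MST = {0-1(w=1) 0-5(w=4) 1-6(w=2) 1-7(w=8) 2-4(w=9) 2-7(w=7)}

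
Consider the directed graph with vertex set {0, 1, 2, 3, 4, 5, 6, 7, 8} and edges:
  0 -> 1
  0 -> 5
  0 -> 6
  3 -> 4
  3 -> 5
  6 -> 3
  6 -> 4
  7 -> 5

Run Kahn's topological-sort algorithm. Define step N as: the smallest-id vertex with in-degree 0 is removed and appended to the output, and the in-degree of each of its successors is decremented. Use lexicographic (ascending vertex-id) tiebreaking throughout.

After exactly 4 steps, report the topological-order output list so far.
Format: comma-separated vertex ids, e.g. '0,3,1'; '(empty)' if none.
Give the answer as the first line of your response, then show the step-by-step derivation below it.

0,1,2,6

step 1: output 0; order=[0]; indeg=(0,0,0,1,2,2,0,0,0)
step 2: output 1; order=[0,1]; indeg=(0,0,0,1,2,2,0,0,0)
step 3: output 2; order=[0,1,2]; indeg=(0,0,0,1,2,2,0,0,0)
step 4: output 6; order=[0,1,2,6]; indeg=(0,0,0,0,1,2,0,0,0)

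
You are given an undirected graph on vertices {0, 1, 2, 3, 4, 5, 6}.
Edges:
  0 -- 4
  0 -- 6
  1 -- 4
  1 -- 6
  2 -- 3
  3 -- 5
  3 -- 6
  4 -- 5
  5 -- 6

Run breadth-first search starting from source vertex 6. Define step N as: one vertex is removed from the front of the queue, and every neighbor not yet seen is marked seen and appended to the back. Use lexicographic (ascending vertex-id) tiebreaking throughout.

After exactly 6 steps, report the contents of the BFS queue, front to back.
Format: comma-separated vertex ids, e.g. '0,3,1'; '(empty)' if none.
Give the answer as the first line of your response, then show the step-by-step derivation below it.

2

step 1: dequeue 6; queue=[0,1,3,5]; order=6
step 2: dequeue 0; queue=[1,3,5,4]; order=6,0
step 3: dequeue 1; queue=[3,5,4]; order=6,0,1
step 4: dequeue 3; queue=[5,4,2]; order=6,0,1,3
step 5: dequeue 5; queue=[4,2]; order=6,0,1,3,5
step 6: dequeue 4; queue=[2]; order=6,0,1,3,5,4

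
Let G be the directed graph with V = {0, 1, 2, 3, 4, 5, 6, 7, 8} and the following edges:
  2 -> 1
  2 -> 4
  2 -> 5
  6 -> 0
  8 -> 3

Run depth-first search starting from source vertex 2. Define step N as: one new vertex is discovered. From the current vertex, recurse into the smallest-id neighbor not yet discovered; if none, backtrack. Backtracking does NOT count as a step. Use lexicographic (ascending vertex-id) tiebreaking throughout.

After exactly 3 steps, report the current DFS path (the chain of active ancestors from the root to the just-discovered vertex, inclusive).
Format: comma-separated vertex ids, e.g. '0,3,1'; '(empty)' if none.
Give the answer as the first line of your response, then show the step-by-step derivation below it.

2,4

step 1: discover 2; path=2; order=2
step 2: discover 1; path=2>1; order=2,1
step 3: discover 4; path=2>4; order=2,1,4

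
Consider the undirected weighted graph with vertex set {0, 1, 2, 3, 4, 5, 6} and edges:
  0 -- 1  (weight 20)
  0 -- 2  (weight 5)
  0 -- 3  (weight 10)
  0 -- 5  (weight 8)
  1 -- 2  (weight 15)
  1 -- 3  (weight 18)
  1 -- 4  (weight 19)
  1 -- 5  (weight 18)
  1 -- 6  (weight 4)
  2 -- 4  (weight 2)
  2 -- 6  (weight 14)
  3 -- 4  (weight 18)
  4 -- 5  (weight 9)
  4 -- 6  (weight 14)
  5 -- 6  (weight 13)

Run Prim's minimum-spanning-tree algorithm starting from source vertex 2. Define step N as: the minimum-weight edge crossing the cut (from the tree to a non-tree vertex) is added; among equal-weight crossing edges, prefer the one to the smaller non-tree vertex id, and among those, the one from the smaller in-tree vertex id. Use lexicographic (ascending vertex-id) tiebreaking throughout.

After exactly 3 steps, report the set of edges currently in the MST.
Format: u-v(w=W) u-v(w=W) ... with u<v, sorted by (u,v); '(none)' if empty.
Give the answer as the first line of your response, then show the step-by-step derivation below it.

0-2(w=5) 0-5(w=8) 2-4(w=2)

step 1: add edge 2-4 (w=2); MST = {2-4(w=2)}
step 2: add edge 0-2 (w=5); MST = {0-2(w=5) 2-4(w=2)}
step 3: add edge 0-5 (w=8); MST = {0-2(w=5) 0-5(w=8) 2-4(w=2)}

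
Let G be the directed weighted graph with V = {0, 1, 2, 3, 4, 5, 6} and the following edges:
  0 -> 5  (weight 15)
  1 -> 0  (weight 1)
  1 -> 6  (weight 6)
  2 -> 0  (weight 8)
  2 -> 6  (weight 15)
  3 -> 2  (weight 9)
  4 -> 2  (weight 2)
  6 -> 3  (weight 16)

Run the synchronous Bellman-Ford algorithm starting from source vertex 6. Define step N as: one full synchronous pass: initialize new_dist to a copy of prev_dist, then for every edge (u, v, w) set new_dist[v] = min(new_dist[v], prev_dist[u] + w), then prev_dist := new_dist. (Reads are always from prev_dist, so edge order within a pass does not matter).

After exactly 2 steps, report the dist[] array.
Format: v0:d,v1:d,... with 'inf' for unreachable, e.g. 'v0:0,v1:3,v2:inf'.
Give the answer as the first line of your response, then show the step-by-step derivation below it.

v0:inf,v1:inf,v2:25,v3:16,v4:inf,v5:inf,v6:0

step 1: dist = v0:inf,v1:inf,v2:inf,v3:16,v4:inf,v5:inf,v6:0
step 2: dist = v0:inf,v1:inf,v2:25,v3:16,v4:inf,v5:inf,v6:0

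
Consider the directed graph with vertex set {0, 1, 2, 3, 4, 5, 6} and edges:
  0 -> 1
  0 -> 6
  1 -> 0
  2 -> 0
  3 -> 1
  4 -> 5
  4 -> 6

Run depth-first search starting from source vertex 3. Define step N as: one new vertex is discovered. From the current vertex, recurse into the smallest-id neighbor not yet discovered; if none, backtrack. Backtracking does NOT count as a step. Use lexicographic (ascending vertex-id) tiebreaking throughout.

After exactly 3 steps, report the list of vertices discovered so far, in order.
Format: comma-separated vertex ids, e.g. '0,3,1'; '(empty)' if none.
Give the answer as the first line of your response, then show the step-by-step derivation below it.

3,1,0

step 1: discover 3; path=3; order=3
step 2: discover 1; path=3>1; order=3,1
step 3: discover 0; path=3>1>0; order=3,1,0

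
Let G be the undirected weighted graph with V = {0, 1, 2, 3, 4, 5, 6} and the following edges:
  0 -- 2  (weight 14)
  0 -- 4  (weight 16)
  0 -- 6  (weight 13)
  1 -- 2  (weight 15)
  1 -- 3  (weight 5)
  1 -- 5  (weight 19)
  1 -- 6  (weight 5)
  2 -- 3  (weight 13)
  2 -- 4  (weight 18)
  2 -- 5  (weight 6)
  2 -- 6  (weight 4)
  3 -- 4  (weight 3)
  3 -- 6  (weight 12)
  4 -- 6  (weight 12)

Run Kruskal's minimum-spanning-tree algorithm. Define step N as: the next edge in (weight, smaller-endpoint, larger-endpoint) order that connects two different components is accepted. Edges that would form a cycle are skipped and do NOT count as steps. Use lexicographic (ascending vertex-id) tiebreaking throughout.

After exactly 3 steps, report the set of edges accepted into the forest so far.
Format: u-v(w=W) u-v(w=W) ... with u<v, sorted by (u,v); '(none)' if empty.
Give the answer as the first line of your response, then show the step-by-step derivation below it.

1-3(w=5) 2-6(w=4) 3-4(w=3)

step 1: add edge 3-4 (w=3); MST = {3-4(w=3)}
step 2: add edge 2-6 (w=4); MST = {2-6(w=4) 3-4(w=3)}
step 3: add edge 1-3 (w=5); MST = {1-3(w=5) 2-6(w=4) 3-4(w=3)}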